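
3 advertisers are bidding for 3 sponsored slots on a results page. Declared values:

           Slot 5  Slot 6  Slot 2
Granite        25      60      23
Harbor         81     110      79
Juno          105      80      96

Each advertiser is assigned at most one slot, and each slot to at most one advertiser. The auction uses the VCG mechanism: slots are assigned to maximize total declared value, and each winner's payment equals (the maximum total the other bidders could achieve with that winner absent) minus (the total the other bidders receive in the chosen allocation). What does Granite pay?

Granite pays $31.

Efficient allocation: Granite→Slot 6 ($60), Harbor→Slot 2 ($79), Juno→Slot 5 ($105); total welfare W = $244.
Granite receives Slot 6 at value $60, so the others get W − 60 = $184.
Without Granite: best allocation of the remaining 2 bidders over all 3 slots is Harbor→Slot 6 ($110), Juno→Slot 5 ($105), total $215.
VCG payment = (others' best without Granite) − (others' welfare with Granite) = 215 − 184 = $31.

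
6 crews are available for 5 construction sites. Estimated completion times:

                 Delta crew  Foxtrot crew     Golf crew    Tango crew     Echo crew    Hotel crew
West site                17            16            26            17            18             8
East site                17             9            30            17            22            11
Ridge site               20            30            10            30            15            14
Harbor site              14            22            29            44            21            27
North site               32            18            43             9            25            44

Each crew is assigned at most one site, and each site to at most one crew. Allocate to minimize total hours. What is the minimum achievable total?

Min total: 50 hours

This is the linear assignment problem.
Optimal: Hotel crew→West site (8 hours), Foxtrot crew→East site (9 hours), Golf crew→Ridge site (10 hours), Delta crew→Harbor site (14 hours), Tango crew→North site (9 hours) — total 8+9+10+14+9 = 50 hours.
Row-greedy (each crew in turn takes its cheapest remaining site) gives 60 hours, worse by 10.
Next-best assignment: Hotel crew→West site, Foxtrot crew→East site, Echo crew→Ridge site, Delta crew→Harbor site, Tango crew→North site = 55 hours.
Checked against all permutations: 50 hours is optimal.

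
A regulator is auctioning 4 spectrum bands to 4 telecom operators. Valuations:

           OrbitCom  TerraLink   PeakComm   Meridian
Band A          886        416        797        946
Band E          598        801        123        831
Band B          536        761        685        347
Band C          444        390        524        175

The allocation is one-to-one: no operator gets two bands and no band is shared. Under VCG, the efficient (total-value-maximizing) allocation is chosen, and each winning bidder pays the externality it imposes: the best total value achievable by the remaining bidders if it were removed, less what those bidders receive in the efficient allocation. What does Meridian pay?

Meridian pays $201M.

Efficient allocation: OrbitCom→Band A ($886M), TerraLink→Band B ($761M), PeakComm→Band C ($524M), Meridian→Band E ($831M); total welfare W = $3002M.
Meridian receives Band E at value $831M, so the others get W − 831 = $2171M.
Without Meridian: best allocation of the remaining 3 bidders over all 4 bands is OrbitCom→Band A ($886M), TerraLink→Band E ($801M), PeakComm→Band B ($685M), total $2372M.
VCG payment = (others' best without Meridian) − (others' welfare with Meridian) = 2372 − 2171 = $201M.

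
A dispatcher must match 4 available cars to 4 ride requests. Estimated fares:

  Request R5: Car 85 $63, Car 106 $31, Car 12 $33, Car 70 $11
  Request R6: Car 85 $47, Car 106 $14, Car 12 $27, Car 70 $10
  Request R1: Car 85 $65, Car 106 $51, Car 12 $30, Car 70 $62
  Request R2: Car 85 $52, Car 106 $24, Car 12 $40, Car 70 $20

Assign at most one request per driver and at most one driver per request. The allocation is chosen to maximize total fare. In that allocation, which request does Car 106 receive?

Optimal: Car 85→Request R6 ($47), Car 106→Request R5 ($31), Car 12→Request R2 ($40), Car 70→Request R1 ($62) — total 47+31+40+62 = $180.
Row-greedy (each driver in turn takes its best remaining request) gives $146, worse by 34.
Swapping Car 85↔Car 70 (Car 85→Request R1 $65, Car 70→Request R6 $10) loses 34.
Car 106's own top request is Request R1 ($51), but forcing Car 106→Request R1 and reassigning the rest optimally gives only $164 — worse by 16.

Car 106 receives Request R5.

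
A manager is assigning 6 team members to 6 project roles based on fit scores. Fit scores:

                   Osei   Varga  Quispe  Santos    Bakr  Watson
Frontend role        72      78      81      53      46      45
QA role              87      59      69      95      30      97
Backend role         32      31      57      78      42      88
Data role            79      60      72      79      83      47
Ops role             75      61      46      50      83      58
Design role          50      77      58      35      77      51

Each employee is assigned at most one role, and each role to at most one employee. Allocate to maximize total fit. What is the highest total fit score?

Maximum total: 503 pts

Optimal: Osei→Data role (79 pts), Varga→Design role (77 pts), Quispe→Frontend role (81 pts), Santos→QA role (95 pts), Bakr→Ops role (83 pts), Watson→Backend role (88 pts) — total 79+77+81+95+83+88 = 503 pts.
Row-greedy (each employee in turn takes its best remaining role) gives 449 pts, worse by 54.
Swapping Bakr↔Santos (Bakr→QA role 30 pts, Santos→Ops role 50 pts) loses 98.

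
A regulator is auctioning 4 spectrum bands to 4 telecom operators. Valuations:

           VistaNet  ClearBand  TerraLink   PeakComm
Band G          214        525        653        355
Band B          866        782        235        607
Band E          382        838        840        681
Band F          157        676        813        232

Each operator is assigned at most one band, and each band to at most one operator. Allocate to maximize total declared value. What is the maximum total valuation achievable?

Optimal: VistaNet→Band B ($866M), ClearBand→Band G ($525M), TerraLink→Band F ($813M), PeakComm→Band E ($681M) — total 866+525+813+681 = $2885M.
Row-greedy (each operator in turn takes its best remaining band) gives $2872M, worse by 13.
Swapping TerraLink↔VistaNet (TerraLink→Band B $235M, VistaNet→Band F $157M) loses 1287.
Checked against all permutations: $2885M is optimal.

Maximum total: $2885M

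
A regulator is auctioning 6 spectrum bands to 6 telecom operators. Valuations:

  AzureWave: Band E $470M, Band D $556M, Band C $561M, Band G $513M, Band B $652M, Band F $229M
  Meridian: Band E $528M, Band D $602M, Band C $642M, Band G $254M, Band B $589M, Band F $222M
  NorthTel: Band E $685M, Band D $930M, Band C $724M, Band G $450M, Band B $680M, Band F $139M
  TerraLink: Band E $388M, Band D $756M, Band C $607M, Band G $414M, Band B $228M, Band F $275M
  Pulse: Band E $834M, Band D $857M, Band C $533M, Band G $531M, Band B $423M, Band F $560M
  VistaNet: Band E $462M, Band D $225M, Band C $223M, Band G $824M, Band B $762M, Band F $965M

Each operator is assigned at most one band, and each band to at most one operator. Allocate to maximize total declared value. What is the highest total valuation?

Optimal: AzureWave→Band G ($513M), Meridian→Band B ($589M), NorthTel→Band D ($930M), TerraLink→Band C ($607M), Pulse→Band E ($834M), VistaNet→Band F ($965M) — total 513+589+930+607+834+965 = $4438M.
Max-entry greedy (repeatedly take the single best remaining cell) gives $4437M, worse by 1.

Max total: $4438M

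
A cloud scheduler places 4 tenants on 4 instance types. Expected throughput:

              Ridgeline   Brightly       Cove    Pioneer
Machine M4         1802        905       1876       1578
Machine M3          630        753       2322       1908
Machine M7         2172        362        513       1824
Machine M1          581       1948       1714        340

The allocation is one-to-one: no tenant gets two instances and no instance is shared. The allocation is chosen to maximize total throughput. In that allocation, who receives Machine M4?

Pioneer receives Machine M4.

This is the linear assignment problem.
Optimal: Ridgeline→Machine M7 (2172 ops/s), Brightly→Machine M1 (1948 ops/s), Cove→Machine M3 (2322 ops/s), Pioneer→Machine M4 (1578 ops/s) — total 2172+1948+2322+1578 = 8020 ops/s.
Column-greedy (each instance in turn goes to its best remaining tenant) gives 7904 ops/s, worse by 116.
Next-best assignment: Ridgeline→Machine M7, Brightly→Machine M1, Cove→Machine M4, Pioneer→Machine M3 = 7904 ops/s.
Swapping Ridgeline↔Cove (Ridgeline→Machine M3 630 ops/s, Cove→Machine M7 513 ops/s) loses 3351.
Checked against all permutations: 8020 ops/s is optimal.
Pioneer's own top instance is Machine M3 (1908 ops/s), but forcing Pioneer→Machine M3 and reassigning the rest optimally gives only 7904 ops/s — worse by 116.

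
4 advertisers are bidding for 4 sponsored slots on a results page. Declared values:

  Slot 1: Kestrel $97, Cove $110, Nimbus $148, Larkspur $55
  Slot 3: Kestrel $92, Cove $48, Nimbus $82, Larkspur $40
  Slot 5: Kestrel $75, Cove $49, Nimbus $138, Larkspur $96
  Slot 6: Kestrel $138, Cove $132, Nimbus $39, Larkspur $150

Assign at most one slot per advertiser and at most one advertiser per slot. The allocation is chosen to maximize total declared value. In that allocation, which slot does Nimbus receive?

Nimbus receives Slot 5.

Optimal: Kestrel→Slot 3 ($92), Cove→Slot 1 ($110), Nimbus→Slot 5 ($138), Larkspur→Slot 6 ($150) — total 92+110+138+150 = $490.
Column-greedy (each slot in turn goes to its best remaining advertiser) gives $468, worse by 22.
Next-best assignment: Kestrel→Slot 3, Cove→Slot 6, Nimbus→Slot 1, Larkspur→Slot 5 = $468.
Every other assignment is strictly worse.
Nimbus's own top slot is Slot 1 ($148), but forcing Nimbus→Slot 1 and reassigning the rest optimally gives only $468 — worse by 22.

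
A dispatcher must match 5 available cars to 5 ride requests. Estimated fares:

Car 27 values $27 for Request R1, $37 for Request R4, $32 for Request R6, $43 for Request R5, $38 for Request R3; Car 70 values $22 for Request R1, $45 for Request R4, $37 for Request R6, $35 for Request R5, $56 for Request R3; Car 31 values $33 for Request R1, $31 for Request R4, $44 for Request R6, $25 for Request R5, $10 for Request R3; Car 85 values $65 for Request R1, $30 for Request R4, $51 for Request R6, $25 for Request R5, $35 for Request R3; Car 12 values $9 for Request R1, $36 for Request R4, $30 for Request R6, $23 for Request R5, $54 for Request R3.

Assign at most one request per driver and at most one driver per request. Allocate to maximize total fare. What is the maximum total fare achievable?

Optimal: Car 27→Request R5 ($43), Car 70→Request R4 ($45), Car 31→Request R6 ($44), Car 85→Request R1 ($65), Car 12→Request R3 ($54) — total 43+45+44+65+54 = $251.
Row-greedy (each driver in turn takes its best remaining request) gives $244, worse by 7.
Next-best assignment: Car 27→Request R5, Car 70→Request R3, Car 31→Request R6, Car 85→Request R1, Car 12→Request R4 = $244.
Every other assignment is strictly worse.

Max total: $251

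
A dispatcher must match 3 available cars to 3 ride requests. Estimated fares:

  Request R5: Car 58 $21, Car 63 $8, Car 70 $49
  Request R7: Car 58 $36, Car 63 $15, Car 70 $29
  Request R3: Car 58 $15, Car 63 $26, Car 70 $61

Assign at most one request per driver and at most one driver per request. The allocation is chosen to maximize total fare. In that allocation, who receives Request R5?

Car 70 receives Request R5.

Optimal: Car 58→Request R7 ($36), Car 63→Request R3 ($26), Car 70→Request R5 ($49) — total 36+26+49 = $111.
Checked against all permutations: $111 is optimal.
Car 70's own top request is Request R3 ($61), but forcing Car 70→Request R3 and reassigning the rest optimally gives only $105 — worse by 6.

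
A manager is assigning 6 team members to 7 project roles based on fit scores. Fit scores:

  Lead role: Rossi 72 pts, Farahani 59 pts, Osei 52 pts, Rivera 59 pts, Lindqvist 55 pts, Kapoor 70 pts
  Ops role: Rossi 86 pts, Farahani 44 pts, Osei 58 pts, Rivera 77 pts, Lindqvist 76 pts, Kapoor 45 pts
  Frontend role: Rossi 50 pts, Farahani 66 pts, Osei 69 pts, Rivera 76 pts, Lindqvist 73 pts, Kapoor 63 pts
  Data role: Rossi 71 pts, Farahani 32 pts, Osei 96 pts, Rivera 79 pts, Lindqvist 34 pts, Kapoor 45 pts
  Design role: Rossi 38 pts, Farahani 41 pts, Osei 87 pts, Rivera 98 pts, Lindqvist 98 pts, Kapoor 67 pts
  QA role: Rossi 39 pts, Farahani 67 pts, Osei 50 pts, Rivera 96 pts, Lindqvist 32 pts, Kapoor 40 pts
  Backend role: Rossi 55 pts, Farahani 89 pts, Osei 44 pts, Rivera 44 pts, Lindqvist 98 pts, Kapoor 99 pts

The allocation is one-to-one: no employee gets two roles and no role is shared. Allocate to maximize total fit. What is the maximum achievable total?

Optimal: Rossi→Ops role (86 pts), Farahani→Frontend role (66 pts), Osei→Data role (96 pts), Rivera→QA role (96 pts), Lindqvist→Design role (98 pts), Kapoor→Backend role (99 pts) — total 86+66+96+96+98+99 = 541 pts.
Max-entry greedy (repeatedly take the single best remaining cell) gives 519 pts, worse by 22.
Swapping Rivera↔Kapoor (Rivera→Backend role 44 pts, Kapoor→QA role 40 pts) loses 111.

Maximum total: 541 pts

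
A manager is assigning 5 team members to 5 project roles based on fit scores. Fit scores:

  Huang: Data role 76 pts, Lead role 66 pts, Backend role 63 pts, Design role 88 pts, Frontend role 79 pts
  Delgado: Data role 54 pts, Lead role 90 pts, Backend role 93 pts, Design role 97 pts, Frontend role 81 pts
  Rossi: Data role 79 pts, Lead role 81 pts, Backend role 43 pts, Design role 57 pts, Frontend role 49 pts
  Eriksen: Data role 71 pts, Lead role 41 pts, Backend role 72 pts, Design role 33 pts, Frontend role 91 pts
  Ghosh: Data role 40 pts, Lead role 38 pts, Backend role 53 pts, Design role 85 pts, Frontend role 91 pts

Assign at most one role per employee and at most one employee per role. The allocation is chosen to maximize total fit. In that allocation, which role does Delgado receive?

Delgado receives Backend role.

Optimal: Huang→Data role (76 pts), Delgado→Backend role (93 pts), Rossi→Lead role (81 pts), Eriksen→Frontend role (91 pts), Ghosh→Design role (85 pts) — total 76+93+81+91+85 = 426 pts.
Max-entry greedy (repeatedly take the single best remaining cell) gives 398 pts, worse by 28.
Swapping Ghosh↔Eriksen (Ghosh→Frontend role 91 pts, Eriksen→Design role 33 pts) loses 52.
Delgado's own top role is Design role (97 pts), but forcing Delgado→Design role and reassigning the rest optimally gives only 417 pts — worse by 9.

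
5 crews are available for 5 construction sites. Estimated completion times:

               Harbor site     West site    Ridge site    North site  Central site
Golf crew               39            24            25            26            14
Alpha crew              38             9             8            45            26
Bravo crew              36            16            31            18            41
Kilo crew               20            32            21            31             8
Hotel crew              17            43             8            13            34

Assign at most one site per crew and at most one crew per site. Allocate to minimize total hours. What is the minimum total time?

Minimum total: 69 hours

Optimal: Golf crew→Central site (14 hours), Alpha crew→West site (9 hours), Bravo crew→North site (18 hours), Kilo crew→Harbor site (20 hours), Hotel crew→Ridge site (8 hours) — total 14+9+18+20+8 = 69 hours.
Min-entry greedy (repeatedly take the single cheapest remaining cell) gives 84 hours, worse by 15.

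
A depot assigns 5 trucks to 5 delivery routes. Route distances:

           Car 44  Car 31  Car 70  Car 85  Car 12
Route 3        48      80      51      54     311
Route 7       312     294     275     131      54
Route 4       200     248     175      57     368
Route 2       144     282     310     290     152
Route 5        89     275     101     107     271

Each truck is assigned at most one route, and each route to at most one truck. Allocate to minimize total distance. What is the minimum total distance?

Minimum total: 436 km

Optimal: Car 44→Route 2 (144 km), Car 31→Route 3 (80 km), Car 70→Route 5 (101 km), Car 85→Route 4 (57 km), Car 12→Route 7 (54 km) — total 144+80+101+57+54 = 436 km.
Min-entry greedy (repeatedly take the single cheapest remaining cell) gives 542 km, worse by 106.
Checked against all permutations: 436 km is optimal.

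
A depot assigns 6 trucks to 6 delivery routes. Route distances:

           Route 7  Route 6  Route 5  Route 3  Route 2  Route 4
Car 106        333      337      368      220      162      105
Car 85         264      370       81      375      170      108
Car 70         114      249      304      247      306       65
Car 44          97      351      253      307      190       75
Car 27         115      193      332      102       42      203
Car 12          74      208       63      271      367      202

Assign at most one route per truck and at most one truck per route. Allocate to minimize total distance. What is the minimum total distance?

Optimal: Car 106→Route 3 (220 km), Car 85→Route 5 (81 km), Car 70→Route 4 (65 km), Car 44→Route 7 (97 km), Car 27→Route 2 (42 km), Car 12→Route 6 (208 km) — total 220+81+65+97+42+208 = 713 km.
Column-greedy (each route in turn goes to its cheapest remaining truck) gives 823 km, worse by 110.
Next-best assignment: Car 106→Route 2, Car 85→Route 5, Car 70→Route 4, Car 44→Route 7, Car 27→Route 3, Car 12→Route 6 = 715 km.

Minimum total: 713 km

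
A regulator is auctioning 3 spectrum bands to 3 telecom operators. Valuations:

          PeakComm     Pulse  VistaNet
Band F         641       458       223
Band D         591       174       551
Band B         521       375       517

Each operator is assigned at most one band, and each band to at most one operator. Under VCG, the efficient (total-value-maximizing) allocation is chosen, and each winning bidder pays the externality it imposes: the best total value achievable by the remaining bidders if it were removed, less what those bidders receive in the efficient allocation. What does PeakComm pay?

Efficient allocation: PeakComm→Band F ($641M), Pulse→Band B ($375M), VistaNet→Band D ($551M); total welfare W = $1567M.
PeakComm receives Band F at value $641M, so the others get W − 641 = $926M.
Without PeakComm: best allocation of the remaining 2 bidders over all 3 bands is Pulse→Band F ($458M), VistaNet→Band D ($551M), total $1009M.
VCG payment = (others' best without PeakComm) − (others' welfare with PeakComm) = 1009 − 926 = $83M.

PeakComm pays $83M.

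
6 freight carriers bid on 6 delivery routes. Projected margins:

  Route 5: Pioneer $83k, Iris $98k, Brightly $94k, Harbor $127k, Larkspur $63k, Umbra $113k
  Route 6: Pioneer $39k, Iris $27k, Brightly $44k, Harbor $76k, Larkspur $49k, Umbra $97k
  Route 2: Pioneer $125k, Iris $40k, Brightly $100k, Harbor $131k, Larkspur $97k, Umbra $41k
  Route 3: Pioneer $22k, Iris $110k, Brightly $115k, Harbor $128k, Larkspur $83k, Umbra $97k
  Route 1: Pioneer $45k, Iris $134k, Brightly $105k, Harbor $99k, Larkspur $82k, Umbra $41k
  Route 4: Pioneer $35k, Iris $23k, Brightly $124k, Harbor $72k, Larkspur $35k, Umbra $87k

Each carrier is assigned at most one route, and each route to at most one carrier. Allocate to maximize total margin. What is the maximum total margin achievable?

Maximum total: $690k

Optimal: Pioneer→Route 2 ($125k), Iris→Route 1 ($134k), Brightly→Route 4 ($124k), Harbor→Route 5 ($127k), Larkspur→Route 3 ($83k), Umbra→Route 6 ($97k) — total 125+134+124+127+83+97 = $690k.
Next-best assignment: Pioneer→Route 2, Iris→Route 1, Brightly→Route 4, Harbor→Route 3, Larkspur→Route 6, Umbra→Route 5 = $673k.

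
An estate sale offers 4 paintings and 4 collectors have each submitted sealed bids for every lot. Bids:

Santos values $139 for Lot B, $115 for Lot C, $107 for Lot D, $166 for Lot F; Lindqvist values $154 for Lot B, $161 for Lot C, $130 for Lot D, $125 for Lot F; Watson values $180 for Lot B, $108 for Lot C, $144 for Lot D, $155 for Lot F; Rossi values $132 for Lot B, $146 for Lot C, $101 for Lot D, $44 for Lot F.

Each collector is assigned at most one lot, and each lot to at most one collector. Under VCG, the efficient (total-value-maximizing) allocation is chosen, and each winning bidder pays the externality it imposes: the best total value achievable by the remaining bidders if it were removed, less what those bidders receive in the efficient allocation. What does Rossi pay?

Rossi pays $31.

Efficient allocation: Santos→Lot F ($166), Lindqvist→Lot D ($130), Watson→Lot B ($180), Rossi→Lot C ($146); total welfare W = $622.
Rossi receives Lot C at value $146, so the others get W − 146 = $476.
Without Rossi: best allocation of the remaining 3 bidders over all 4 lots is Santos→Lot F ($166), Lindqvist→Lot C ($161), Watson→Lot B ($180), total $507.
VCG payment = (others' best without Rossi) − (others' welfare with Rossi) = 507 − 476 = $31.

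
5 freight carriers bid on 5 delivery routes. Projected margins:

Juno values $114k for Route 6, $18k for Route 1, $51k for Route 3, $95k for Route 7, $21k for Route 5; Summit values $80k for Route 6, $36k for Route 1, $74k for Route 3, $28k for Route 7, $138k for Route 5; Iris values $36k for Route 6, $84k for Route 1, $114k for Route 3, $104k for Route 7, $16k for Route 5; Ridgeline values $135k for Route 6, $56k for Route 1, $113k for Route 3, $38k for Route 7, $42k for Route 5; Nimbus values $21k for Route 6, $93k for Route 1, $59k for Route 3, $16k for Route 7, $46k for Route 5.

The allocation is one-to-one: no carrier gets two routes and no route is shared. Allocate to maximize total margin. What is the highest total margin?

Optimal: Juno→Route 7 ($95k), Summit→Route 5 ($138k), Iris→Route 3 ($114k), Ridgeline→Route 6 ($135k), Nimbus→Route 1 ($93k) — total 95+138+114+135+93 = $575k.
Every other assignment is strictly worse.

Maximum total: $575k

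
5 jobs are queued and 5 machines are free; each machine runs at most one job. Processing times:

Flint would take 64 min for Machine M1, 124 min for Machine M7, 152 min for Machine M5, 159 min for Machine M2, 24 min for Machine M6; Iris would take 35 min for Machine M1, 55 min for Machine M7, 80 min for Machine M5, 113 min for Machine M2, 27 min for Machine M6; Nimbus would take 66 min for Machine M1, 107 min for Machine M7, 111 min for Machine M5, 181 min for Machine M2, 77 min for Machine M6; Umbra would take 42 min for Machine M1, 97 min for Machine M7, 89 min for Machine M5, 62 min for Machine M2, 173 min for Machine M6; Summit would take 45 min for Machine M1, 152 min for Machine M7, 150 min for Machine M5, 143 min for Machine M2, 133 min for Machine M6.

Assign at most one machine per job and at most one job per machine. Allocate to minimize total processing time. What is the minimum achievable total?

Optimal: Flint→Machine M6 (24 min), Iris→Machine M7 (55 min), Nimbus→Machine M5 (111 min), Umbra→Machine M2 (62 min), Summit→Machine M1 (45 min) — total 24+55+111+62+45 = 297 min.
Min-entry greedy (repeatedly take the single cheapest remaining cell) gives 378 min, worse by 81.
Next-best assignment: Flint→Machine M6, Iris→Machine M5, Nimbus→Machine M7, Umbra→Machine M2, Summit→Machine M1 = 318 min.
Every other assignment is strictly worse.

Min total: 297 min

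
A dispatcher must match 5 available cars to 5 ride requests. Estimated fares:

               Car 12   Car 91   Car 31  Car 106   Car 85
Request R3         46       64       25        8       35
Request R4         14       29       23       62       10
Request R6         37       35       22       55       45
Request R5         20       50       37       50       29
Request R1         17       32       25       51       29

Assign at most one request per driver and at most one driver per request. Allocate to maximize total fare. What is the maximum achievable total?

Optimal: Car 12→Request R6 ($37), Car 91→Request R3 ($64), Car 31→Request R5 ($37), Car 106→Request R4 ($62), Car 85→Request R1 ($29) — total 37+64+37+62+29 = $229.
Max-entry greedy (repeatedly take the single best remaining cell) gives $225, worse by 4.
Next-best assignment: Car 12→Request R3, Car 91→Request R5, Car 31→Request R1, Car 106→Request R4, Car 85→Request R6 = $228.
Every other assignment is strictly worse.

Max total: $229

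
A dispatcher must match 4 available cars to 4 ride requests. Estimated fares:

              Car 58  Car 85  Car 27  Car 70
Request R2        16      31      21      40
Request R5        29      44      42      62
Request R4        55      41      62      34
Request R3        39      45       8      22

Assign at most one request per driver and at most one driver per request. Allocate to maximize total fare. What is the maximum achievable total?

Treat this as an assignment problem: match each driver to one request.
Optimal: Car 58→Request R3 ($39), Car 85→Request R2 ($31), Car 27→Request R4 ($62), Car 70→Request R5 ($62) — total 39+31+62+62 = $194.
Row-greedy (each driver in turn takes its best remaining request) gives $182, worse by 12.
Next-best assignment: Car 58→Request R2, Car 85→Request R3, Car 27→Request R4, Car 70→Request R5 = $185.
Checked against all permutations: $194 is optimal.

Max total: $194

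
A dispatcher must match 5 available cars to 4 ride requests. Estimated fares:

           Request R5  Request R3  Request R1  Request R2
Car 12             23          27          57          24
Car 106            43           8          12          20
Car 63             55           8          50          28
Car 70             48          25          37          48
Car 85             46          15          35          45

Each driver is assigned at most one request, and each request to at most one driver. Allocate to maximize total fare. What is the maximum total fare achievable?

Optimal: Car 63→Request R5 ($55), Car 70→Request R3 ($25), Car 12→Request R1 ($57), Car 85→Request R2 ($45) — total 55+25+57+45 = $182.
Row-greedy (each driver in turn takes its best remaining request) gives $153, worse by 29.
Next-best assignment: Car 63→Request R5, Car 85→Request R3, Car 12→Request R1, Car 70→Request R2 = $175.
Every other assignment is strictly worse.

Maximum total: $182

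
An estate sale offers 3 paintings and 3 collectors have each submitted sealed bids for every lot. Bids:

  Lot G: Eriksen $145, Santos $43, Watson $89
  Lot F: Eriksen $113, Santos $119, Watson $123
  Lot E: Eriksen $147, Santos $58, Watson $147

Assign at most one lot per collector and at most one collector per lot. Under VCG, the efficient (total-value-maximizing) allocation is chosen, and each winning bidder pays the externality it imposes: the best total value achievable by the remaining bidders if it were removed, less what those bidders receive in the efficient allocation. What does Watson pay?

Watson pays $2.

Efficient allocation: Eriksen→Lot G ($145), Santos→Lot F ($119), Watson→Lot E ($147); total welfare W = $411.
Watson receives Lot E at value $147, so the others get W − 147 = $264.
Without Watson: best allocation of the remaining 2 bidders over all 3 lots is Eriksen→Lot E ($147), Santos→Lot F ($119), total $266.
VCG payment = (others' best without Watson) − (others' welfare with Watson) = 266 − 264 = $2.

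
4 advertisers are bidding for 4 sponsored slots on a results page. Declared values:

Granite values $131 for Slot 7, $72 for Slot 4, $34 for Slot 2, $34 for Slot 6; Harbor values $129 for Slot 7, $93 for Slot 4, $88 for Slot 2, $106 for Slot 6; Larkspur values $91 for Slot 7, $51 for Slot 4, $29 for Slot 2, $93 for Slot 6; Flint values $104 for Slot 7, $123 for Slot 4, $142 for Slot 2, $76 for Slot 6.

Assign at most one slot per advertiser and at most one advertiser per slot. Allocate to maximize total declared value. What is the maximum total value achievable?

Max total: $459

Treat this as an assignment problem: match each advertiser to one slot.
Optimal: Granite→Slot 7 ($131), Harbor→Slot 4 ($93), Larkspur→Slot 6 ($93), Flint→Slot 2 ($142) — total 131+93+93+142 = $459.
Max-entry greedy (repeatedly take the single best remaining cell) gives $430, worse by 29.
Next-best assignment: Granite→Slot 4, Harbor→Slot 7, Larkspur→Slot 6, Flint→Slot 2 = $436.
No other one-to-one assignment exceeds $459.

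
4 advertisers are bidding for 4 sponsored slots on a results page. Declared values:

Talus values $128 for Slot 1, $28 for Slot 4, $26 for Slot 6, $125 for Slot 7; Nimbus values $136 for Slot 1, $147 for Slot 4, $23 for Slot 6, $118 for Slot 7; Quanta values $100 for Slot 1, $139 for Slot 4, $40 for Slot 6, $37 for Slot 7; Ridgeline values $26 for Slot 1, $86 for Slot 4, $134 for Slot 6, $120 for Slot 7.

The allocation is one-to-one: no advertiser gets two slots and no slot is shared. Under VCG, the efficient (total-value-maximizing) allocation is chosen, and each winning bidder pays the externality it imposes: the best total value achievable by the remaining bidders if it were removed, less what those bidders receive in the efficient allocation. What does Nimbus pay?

Efficient allocation: Talus→Slot 7 ($125), Nimbus→Slot 1 ($136), Quanta→Slot 4 ($139), Ridgeline→Slot 6 ($134); total welfare W = $534.
Nimbus receives Slot 1 at value $136, so the others get W − 136 = $398.
Without Nimbus: best allocation of the remaining 3 bidders over all 4 slots is Talus→Slot 1 ($128), Quanta→Slot 4 ($139), Ridgeline→Slot 6 ($134), total $401.
VCG payment = (others' best without Nimbus) − (others' welfare with Nimbus) = 401 − 398 = $3.

Nimbus pays $3.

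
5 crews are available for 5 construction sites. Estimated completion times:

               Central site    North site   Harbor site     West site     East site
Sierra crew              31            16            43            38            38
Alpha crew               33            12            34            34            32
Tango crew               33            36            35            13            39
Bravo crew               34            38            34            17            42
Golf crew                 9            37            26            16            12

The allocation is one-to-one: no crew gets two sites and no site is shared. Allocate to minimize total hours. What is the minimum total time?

Optimal: Sierra crew→Central site (31 hours), Alpha crew→North site (12 hours), Tango crew→West site (13 hours), Bravo crew→Harbor site (34 hours), Golf crew→East site (12 hours) — total 31+12+13+34+12 = 102 hours.
Swapping Tango crew↔Alpha crew (Tango crew→North site 36 hours, Alpha crew→West site 34 hours) adds 45.

Min total: 102 hours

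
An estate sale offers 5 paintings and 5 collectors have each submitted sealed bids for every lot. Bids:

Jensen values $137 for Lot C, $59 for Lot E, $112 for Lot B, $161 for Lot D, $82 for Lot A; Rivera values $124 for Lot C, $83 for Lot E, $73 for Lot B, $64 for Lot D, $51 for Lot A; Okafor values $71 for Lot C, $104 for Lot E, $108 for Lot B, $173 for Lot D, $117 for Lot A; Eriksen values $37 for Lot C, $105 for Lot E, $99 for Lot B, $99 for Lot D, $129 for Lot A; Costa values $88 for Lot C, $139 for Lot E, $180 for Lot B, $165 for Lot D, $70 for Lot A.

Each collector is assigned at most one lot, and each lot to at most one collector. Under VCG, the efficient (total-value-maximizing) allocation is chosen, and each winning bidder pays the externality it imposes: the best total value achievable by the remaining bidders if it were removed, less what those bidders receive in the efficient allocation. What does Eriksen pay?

Efficient allocation: Jensen→Lot C ($137), Rivera→Lot E ($83), Okafor→Lot D ($173), Eriksen→Lot A ($129), Costa→Lot B ($180); total welfare W = $702.
Eriksen receives Lot A at value $129, so the others get W − 129 = $573.
Without Eriksen: best allocation of the remaining 4 bidders over all 5 lots is Jensen→Lot D ($161), Rivera→Lot C ($124), Okafor→Lot A ($117), Costa→Lot B ($180), total $582.
VCG payment = (others' best without Eriksen) − (others' welfare with Eriksen) = 582 − 573 = $9.

Eriksen pays $9.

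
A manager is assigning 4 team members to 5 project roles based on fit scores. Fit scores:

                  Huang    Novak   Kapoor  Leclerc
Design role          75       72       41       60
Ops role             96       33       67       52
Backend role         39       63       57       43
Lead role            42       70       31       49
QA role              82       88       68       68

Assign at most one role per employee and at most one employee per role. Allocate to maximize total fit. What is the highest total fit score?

Max total: 301 pts

Optimal: Huang→Ops role (96 pts), Novak→QA role (88 pts), Kapoor→Backend role (57 pts), Leclerc→Design role (60 pts) — total 96+88+57+60 = 301 pts.
Column-greedy (each role in turn goes to its best remaining employee) gives 254 pts, worse by 47.
Swapping Huang↔Kapoor (Huang→Backend role 39 pts, Kapoor→Ops role 67 pts) loses 47.
Checked against all permutations: 301 pts is optimal.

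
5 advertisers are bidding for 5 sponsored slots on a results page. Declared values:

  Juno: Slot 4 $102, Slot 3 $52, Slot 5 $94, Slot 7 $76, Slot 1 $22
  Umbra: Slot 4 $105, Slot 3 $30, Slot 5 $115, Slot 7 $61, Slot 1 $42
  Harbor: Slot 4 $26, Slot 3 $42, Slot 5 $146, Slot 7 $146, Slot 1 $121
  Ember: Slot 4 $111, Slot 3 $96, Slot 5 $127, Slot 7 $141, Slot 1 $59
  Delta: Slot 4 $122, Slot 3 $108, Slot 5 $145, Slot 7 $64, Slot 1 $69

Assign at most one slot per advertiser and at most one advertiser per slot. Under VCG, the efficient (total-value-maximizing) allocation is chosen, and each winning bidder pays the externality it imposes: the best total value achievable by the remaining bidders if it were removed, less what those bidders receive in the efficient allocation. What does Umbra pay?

Umbra pays $37.

Efficient allocation: Juno→Slot 4 ($102), Umbra→Slot 5 ($115), Harbor→Slot 1 ($121), Ember→Slot 7 ($141), Delta→Slot 3 ($108); total welfare W = $587.
Umbra receives Slot 5 at value $115, so the others get W − 115 = $472.
Without Umbra: best allocation of the remaining 4 bidders over all 5 slots is Juno→Slot 4 ($102), Harbor→Slot 1 ($121), Ember→Slot 7 ($141), Delta→Slot 5 ($145), total $509.
VCG payment = (others' best without Umbra) − (others' welfare with Umbra) = 509 − 472 = $37.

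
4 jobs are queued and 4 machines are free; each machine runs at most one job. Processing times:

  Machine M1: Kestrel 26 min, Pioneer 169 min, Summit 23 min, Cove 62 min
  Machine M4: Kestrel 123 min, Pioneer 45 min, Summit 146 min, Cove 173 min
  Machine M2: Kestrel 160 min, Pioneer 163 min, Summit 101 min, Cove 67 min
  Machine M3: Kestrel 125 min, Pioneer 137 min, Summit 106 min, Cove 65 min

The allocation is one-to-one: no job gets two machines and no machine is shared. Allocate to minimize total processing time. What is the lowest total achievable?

Min total: 237 min

This is the linear assignment problem.
Optimal: Kestrel→Machine M1 (26 min), Pioneer→Machine M4 (45 min), Summit→Machine M2 (101 min), Cove→Machine M3 (65 min) — total 26+45+101+65 = 237 min.
Swapping Pioneer↔Kestrel (Pioneer→Machine M1 169 min, Kestrel→Machine M4 123 min) adds 221.
Checked against all permutations: 237 min is optimal.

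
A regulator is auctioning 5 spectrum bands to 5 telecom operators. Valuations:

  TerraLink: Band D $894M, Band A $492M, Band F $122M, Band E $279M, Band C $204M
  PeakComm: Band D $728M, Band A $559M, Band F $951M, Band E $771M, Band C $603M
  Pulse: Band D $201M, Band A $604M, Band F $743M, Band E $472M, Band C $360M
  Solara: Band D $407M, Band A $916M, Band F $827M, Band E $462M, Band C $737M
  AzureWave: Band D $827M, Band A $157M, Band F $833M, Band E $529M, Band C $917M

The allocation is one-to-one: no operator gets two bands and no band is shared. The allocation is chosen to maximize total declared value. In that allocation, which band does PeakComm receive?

PeakComm receives Band E.

Treat this as an assignment problem: match each operator to one band.
Optimal: TerraLink→Band D ($894M), PeakComm→Band E ($771M), Pulse→Band F ($743M), Solara→Band A ($916M), AzureWave→Band C ($917M) — total 894+771+743+916+917 = $4241M.
Row-greedy (each operator in turn takes its best remaining band) gives $3715M, worse by 526.
Swapping PeakComm↔TerraLink (PeakComm→Band D $728M, TerraLink→Band E $279M) loses 658.
Every other assignment is strictly worse.
PeakComm's own top band is Band F ($951M), but forcing PeakComm→Band F and reassigning the rest optimally gives only $4150M — worse by 91.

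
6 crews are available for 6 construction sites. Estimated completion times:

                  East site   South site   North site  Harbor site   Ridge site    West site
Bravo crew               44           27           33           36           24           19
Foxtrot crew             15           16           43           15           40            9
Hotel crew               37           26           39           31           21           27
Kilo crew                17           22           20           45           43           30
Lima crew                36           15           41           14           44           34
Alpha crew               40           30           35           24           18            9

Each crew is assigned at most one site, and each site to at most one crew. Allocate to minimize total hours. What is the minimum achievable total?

Optimal: Bravo crew→South site (27 hours), Foxtrot crew→East site (15 hours), Hotel crew→Ridge site (21 hours), Kilo crew→North site (20 hours), Lima crew→Harbor site (14 hours), Alpha crew→West site (9 hours) — total 27+15+21+20+14+9 = 106 hours.
Row-greedy (each crew in turn takes its cheapest remaining site) gives 119 hours, worse by 13.
Next-best assignment: Bravo crew→Ridge site, Foxtrot crew→East site, Hotel crew→South site, Kilo crew→North site, Lima crew→Harbor site, Alpha crew→West site = 108 hours.
Swapping Hotel crew↔Kilo crew (Hotel crew→North site 39 hours, Kilo crew→Ridge site 43 hours) adds 41.
Checked against all permutations: 106 hours is optimal.

Minimum total: 106 hours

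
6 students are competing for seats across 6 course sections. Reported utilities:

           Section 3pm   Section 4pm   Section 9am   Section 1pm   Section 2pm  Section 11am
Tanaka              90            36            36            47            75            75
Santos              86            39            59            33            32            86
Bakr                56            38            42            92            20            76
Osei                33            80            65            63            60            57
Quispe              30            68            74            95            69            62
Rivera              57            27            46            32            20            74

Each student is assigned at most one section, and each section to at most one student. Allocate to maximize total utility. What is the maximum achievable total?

Optimal: Tanaka→Section 2pm (75 points), Santos→Section 3pm (86 points), Bakr→Section 1pm (92 points), Osei→Section 4pm (80 points), Quispe→Section 9am (74 points), Rivera→Section 11am (74 points) — total 75+86+92+80+74+74 = 481 points.
Max-entry greedy (repeatedly take the single best remaining cell) gives 417 points, worse by 64.

Maximum total: 481 points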